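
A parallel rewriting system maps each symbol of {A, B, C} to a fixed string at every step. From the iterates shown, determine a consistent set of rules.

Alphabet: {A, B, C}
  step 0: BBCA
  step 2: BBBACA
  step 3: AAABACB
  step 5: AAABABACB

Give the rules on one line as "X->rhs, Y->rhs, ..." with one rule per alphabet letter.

  step 2 ⇒ step 3: BBBACA ⇒ A·A·A·B·AC·B
    A ↦ B
    B ↦ A
    C ↦ AC

A->B, B->A, C->AC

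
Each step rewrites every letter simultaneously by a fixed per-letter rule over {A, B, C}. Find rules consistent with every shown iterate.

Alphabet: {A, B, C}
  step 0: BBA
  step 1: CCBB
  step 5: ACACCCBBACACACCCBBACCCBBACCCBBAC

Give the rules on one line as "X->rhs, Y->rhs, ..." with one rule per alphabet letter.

  step 0 ⇒ step 1: BBA ⇒ C·C·BB
    A ↦ BB
    B ↦ C
    C ↦ AC  (constrained at step 1)

A->BB, B->C, C->AC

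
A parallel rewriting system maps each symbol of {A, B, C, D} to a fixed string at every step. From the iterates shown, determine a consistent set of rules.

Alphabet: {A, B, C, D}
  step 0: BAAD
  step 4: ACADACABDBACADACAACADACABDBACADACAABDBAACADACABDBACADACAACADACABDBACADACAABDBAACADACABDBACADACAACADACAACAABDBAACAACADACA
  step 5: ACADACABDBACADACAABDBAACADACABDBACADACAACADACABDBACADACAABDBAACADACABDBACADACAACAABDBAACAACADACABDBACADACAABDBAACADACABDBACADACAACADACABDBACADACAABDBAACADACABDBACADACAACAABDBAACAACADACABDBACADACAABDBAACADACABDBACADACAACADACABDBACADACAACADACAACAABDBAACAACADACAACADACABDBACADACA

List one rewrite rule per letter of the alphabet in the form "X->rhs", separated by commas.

  step 4 ⇒ step 5: ACADACABDBACADACAACADACABDBACADACAABDBAACADACABDBACADACAACADACABDBACADACAABDBAACADACABDBACADACAACADACAACAABDBAACAACADACA ⇒ ACA·D·ACA·BDB·ACA·D·ACA·A·BDB·A·ACA·D·ACA·BDB·ACA·D·ACA·ACA·D·ACA·BDB·ACA·D·ACA·A·BDB·A·ACA·D·ACA·BDB·ACA·D·ACA·ACA·A·BDB·A·ACA·ACA·D·ACA·BDB·ACA·D·ACA·A·BDB·A·ACA·D·ACA·BDB·ACA·D·ACA·ACA·D·ACA·BDB·ACA·D·ACA·A·BDB·A·ACA·D·ACA·BDB·ACA·D·ACA·ACA·A·BDB·A·ACA·ACA·D·ACA·BDB·ACA·D·ACA·A·BDB·A·ACA·D·ACA·BDB·ACA·D·ACA·ACA·D·ACA·BDB·ACA·D·ACA·ACA·D·ACA·ACA·A·BDB·A·ACA·ACA·D·ACA·ACA·D·ACA·BDB·ACA·D·ACA
    A ↦ ACA
    B ↦ A
    C ↦ D
    D ↦ BDB

A->ACA, B->A, C->D, D->BDB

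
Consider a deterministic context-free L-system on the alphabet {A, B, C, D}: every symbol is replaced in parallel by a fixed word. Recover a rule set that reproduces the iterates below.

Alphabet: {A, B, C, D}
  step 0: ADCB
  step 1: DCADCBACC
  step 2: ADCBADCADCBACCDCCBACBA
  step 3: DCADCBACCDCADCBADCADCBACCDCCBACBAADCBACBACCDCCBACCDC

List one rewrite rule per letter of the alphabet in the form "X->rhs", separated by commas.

  step 2 ⇒ step 3: ADCBADCADCBACCDCCBACBA ⇒ DC·AD·CBA·CC·DC·AD·CBA·DC·AD·CBA·CC·DC·CBA·CBA·AD·CBA·CBA·CC·DC·CBA·CC·DC
    A ↦ DC
    B ↦ CC
    C ↦ CBA
    D ↦ AD

A->DC, B->CC, C->CBA, D->AD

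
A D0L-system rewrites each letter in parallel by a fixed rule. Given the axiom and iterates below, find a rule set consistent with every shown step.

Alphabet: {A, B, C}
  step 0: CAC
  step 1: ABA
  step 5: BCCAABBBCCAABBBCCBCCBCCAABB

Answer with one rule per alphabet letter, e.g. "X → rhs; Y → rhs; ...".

  step 0 ⇒ step 1: CAC ⇒ A·B·A
    A ↦ B
    C ↦ A
    B ↦ BCC  (constrained at step 1)

A->B, B->BCC, C->A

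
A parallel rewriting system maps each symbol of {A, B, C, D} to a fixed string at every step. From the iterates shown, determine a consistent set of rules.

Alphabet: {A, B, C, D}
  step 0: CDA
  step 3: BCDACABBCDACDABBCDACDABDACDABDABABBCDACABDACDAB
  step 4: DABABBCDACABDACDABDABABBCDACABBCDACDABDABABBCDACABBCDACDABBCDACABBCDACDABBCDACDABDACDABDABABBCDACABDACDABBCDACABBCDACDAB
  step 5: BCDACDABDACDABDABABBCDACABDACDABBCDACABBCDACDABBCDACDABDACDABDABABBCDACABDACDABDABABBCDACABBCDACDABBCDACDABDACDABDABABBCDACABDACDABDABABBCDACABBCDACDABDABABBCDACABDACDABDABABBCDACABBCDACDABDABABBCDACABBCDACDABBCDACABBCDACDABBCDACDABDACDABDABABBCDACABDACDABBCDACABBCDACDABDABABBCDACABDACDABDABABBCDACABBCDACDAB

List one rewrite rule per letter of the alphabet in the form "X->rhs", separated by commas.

  step 4 ⇒ step 5: DABABBCDACABDACDABDABABBCDACABBCDACDABDABABBCDACABBCDACDABBCDACABBCDACDABBCDACDABDACDABDABABBCDACABDACDABBCDACABBCDACDAB ⇒ BC·DAC·DAB·DAC·DAB·DAB·AB·BC·DAC·AB·DAC·DAB·BC·DAC·AB·BC·DAC·DAB·BC·DAC·DAB·DAC·DAB·DAB·AB·BC·DAC·AB·DAC·DAB·DAB·AB·BC·DAC·AB·BC·DAC·DAB·BC·DAC·DAB·DAC·DAB·DAB·AB·BC·DAC·AB·DAC·DAB·DAB·AB·BC·DAC·AB·BC·DAC·DAB·DAB·AB·BC·DAC·AB·DAC·DAB·DAB·AB·BC·DAC·AB·BC·DAC·DAB·DAB·AB·BC·DAC·AB·BC·DAC·DAB·BC·DAC·AB·BC·DAC·DAB·BC·DAC·DAB·DAC·DAB·DAB·AB·BC·DAC·AB·DAC·DAB·BC·DAC·AB·BC·DAC·DAB·DAB·AB·BC·DAC·AB·DAC·DAB·DAB·AB·BC·DAC·AB·BC·DAC·DAB
    A ↦ DAC
    B ↦ DAB
    C ↦ AB
    D ↦ BC

A->DAC, B->DAB, C->AB, D->BC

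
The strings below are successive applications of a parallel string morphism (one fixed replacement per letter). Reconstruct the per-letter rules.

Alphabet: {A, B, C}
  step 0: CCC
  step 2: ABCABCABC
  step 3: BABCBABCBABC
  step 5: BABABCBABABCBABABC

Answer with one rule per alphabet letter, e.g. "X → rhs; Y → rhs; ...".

A->B, B->A, C->BC

  step 2 ⇒ step 3: ABCABCABC ⇒ B·A·BC·B·A·BC·B·A·BC
    A ↦ B
    B ↦ A
    C ↦ BC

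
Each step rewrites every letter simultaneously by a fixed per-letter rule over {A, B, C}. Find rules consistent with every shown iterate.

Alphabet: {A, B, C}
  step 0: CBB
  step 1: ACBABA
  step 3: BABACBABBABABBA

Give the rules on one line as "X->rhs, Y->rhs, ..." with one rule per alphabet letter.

A->B, B->BA, C->AC

  step 0 ⇒ step 1: CBB ⇒ AC·BA·BA
    B ↦ BA
    C ↦ AC
    A ↦ B  (constrained at step 1)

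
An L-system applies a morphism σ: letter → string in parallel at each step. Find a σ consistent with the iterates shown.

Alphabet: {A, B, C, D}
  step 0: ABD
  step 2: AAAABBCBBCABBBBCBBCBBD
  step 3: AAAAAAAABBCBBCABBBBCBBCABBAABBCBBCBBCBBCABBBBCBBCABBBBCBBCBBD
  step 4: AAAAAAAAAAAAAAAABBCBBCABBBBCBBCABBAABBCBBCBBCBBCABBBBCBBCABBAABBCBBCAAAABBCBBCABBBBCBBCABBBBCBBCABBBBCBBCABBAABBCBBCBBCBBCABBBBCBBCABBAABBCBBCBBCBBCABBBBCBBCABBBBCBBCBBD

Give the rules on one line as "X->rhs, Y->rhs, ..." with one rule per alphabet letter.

  step 3 ⇒ step 4: AAAAAAAABBCBBCABBBBCBBCABBAABBCBBCBBCBBCABBBBCBBCABBBBCBBCBBD ⇒ AA·AA·AA·AA·AA·AA·AA·AA·BBC·BBC·ABB·BBC·BBC·ABB·AA·BBC·BBC·BBC·BBC·ABB·BBC·BBC·ABB·AA·BBC·BBC·AA·AA·BBC·BBC·ABB·BBC·BBC·ABB·BBC·BBC·ABB·BBC·BBC·ABB·AA·BBC·BBC·BBC·BBC·ABB·BBC·BBC·ABB·AA·BBC·BBC·BBC·BBC·ABB·BBC·BBC·ABB·BBC·BBC·BBD
    A ↦ AA
    B ↦ BBC
    C ↦ ABB
    D ↦ BBD

A->AA, B->BBC, C->ABB, D->BBD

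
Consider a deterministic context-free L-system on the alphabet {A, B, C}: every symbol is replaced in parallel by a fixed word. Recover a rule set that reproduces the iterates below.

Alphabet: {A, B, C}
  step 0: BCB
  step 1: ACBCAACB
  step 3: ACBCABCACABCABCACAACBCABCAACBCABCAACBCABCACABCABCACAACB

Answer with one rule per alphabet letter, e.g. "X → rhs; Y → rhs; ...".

A->BCA, B->ACB, C->CA

  step 0 ⇒ step 1: BCB ⇒ ACB·CA·ACB
    B ↦ ACB
    C ↦ CA
    A ↦ BCA  (constrained at step 1)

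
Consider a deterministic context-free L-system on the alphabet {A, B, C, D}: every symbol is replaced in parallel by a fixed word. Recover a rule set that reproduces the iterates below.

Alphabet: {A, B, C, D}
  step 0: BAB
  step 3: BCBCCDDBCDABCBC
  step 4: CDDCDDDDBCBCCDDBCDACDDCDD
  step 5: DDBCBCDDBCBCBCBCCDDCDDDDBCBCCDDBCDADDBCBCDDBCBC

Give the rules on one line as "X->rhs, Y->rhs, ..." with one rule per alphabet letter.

A->DA, B->C, C->DD, D->BC

  step 4 ⇒ step 5: CDDCDDDDBCBCCDDBCDACDDCDD ⇒ DD·BC·BC·DD·BC·BC·BC·BC·C·DD·C·DD·DD·BC·BC·C·DD·BC·DA·DD·BC·BC·DD·BC·BC
    A ↦ DA
    B ↦ C
    C ↦ DD
    D ↦ BC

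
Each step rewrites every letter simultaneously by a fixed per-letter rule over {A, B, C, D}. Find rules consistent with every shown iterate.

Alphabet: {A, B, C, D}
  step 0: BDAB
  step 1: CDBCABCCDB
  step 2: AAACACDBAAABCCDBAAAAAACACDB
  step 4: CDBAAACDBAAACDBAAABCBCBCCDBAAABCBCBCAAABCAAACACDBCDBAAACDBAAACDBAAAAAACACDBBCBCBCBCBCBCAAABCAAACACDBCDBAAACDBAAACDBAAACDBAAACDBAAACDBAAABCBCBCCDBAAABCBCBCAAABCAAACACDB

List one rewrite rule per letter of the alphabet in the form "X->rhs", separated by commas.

  step 1 ⇒ step 2: CDBCABCCDB ⇒ AAA·CA·CDB·AAA·BC·CDB·AAA·AAA·CA·CDB
    A ↦ BC
    B ↦ CDB
    C ↦ AAA
    D ↦ CA

A->BC, B->CDB, C->AAA, D->CA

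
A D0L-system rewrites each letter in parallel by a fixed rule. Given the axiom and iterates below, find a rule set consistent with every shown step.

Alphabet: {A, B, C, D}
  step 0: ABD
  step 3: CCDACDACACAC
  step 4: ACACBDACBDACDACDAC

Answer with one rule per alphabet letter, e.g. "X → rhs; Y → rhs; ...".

  step 3 ⇒ step 4: CCDACDACACAC ⇒ AC·AC·B·D·AC·B·D·AC·D·AC·D·AC
    A ↦ D
    C ↦ AC
    D ↦ B
    B ↦ CC  (constrained at step 0)

A->D, B->CC, C->AC, D->B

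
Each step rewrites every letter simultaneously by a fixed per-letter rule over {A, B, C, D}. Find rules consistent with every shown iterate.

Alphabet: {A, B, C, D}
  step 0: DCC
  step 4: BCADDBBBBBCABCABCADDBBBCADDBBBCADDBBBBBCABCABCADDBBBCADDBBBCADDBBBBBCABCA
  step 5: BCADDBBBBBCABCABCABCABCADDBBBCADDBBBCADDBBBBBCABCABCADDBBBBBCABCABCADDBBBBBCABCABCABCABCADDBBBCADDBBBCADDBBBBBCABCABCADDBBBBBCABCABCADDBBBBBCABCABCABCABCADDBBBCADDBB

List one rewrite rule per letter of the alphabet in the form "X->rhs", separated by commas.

A->B, B->BCA, C->DDB, D->B

  step 4 ⇒ step 5: BCADDBBBBBCABCABCADDBBBCADDBBBCADDBBBBBCABCABCADDBBBCADDBBBCADDBBBBBCABCA ⇒ BCA·DDB·B·B·B·BCA·BCA·BCA·BCA·BCA·DDB·B·BCA·DDB·B·BCA·DDB·B·B·B·BCA·BCA·BCA·DDB·B·B·B·BCA·BCA·BCA·DDB·B·B·B·BCA·BCA·BCA·BCA·BCA·DDB·B·BCA·DDB·B·BCA·DDB·B·B·B·BCA·BCA·BCA·DDB·B·B·B·BCA·BCA·BCA·DDB·B·B·B·BCA·BCA·BCA·BCA·BCA·DDB·B·BCA·DDB·B
    A ↦ B
    B ↦ BCA
    C ↦ DDB
    D ↦ B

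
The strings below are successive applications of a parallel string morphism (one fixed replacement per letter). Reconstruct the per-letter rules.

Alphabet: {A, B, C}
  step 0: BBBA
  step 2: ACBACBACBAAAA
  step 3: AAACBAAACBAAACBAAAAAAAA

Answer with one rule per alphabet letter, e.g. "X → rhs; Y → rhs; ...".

  step 2 ⇒ step 3: ACBACBACBAAAA ⇒ AA·A·CB·AA·A·CB·AA·A·CB·AA·AA·AA·AA
    A ↦ AA
    B ↦ CB
    C ↦ A

A->AA, B->CB, C->A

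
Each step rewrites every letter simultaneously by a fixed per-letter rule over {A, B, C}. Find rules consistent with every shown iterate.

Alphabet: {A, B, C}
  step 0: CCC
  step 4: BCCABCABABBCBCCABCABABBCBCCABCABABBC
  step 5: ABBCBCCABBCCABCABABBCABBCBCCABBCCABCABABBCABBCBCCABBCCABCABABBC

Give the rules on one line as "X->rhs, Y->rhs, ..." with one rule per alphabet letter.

A->C, B->AB, C->BC

  step 4 ⇒ step 5: BCCABCABABBCBCCABCABABBCBCCABCABABBC ⇒ AB·BC·BC·C·AB·BC·C·AB·C·AB·AB·BC·AB·BC·BC·C·AB·BC·C·AB·C·AB·AB·BC·AB·BC·BC·C·AB·BC·C·AB·C·AB·AB·BC
    A ↦ C
    B ↦ AB
    C ↦ BC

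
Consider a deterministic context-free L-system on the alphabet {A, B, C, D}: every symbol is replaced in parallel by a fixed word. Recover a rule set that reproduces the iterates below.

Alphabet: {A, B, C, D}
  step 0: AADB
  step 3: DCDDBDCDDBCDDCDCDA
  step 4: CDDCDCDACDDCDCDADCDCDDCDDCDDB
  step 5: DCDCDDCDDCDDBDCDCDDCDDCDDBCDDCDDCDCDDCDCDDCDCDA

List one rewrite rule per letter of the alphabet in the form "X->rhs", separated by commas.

  step 4 ⇒ step 5: CDDCDCDACDDCDCDADCDCDDCDDCDDB ⇒ D·CD·CD·D·CD·D·CD·DB·D·CD·CD·D·CD·D·CD·DB·CD·D·CD·D·CD·CD·D·CD·CD·D·CD·CD·A
    A ↦ DB
    B ↦ A
    C ↦ D
    D ↦ CD

A->DB, B->A, C->D, D->CD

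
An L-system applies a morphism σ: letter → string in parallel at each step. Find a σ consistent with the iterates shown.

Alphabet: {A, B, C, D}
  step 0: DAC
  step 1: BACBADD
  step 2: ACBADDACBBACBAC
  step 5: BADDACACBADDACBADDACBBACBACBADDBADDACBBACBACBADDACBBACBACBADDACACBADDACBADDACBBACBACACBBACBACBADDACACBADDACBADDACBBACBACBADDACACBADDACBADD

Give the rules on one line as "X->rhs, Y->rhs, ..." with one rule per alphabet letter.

A->B, B->AC, C->ADD, D->BAC

  step 1 ⇒ step 2: BACBADD ⇒ AC·B·ADD·AC·B·BAC·BAC
    A ↦ B
    B ↦ AC
    C ↦ ADD
    D ↦ BAC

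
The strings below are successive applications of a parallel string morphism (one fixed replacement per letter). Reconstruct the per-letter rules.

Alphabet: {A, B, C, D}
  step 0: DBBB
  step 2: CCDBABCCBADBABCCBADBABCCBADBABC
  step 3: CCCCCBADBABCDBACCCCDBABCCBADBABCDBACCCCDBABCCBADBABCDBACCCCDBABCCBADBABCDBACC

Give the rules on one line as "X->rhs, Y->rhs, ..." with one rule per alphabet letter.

A->BC, B->DBA, C->CC, D->CBA

  step 2 ⇒ step 3: CCDBABCCBADBABCCBADBABCCBADBABC ⇒ CC·CC·CBA·DBA·BC·DBA·CC·CC·DBA·BC·CBA·DBA·BC·DBA·CC·CC·DBA·BC·CBA·DBA·BC·DBA·CC·CC·DBA·BC·CBA·DBA·BC·DBA·CC
    A ↦ BC
    B ↦ DBA
    C ↦ CC
    D ↦ CBA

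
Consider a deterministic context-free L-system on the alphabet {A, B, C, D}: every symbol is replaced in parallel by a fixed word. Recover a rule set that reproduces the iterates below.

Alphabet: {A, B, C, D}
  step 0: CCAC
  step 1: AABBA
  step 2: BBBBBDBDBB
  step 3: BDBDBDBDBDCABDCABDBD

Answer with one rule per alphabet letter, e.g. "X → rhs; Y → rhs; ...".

A->BB, B->BD, C->A, D->CA

  step 2 ⇒ step 3: BBBBBDBDBB ⇒ BD·BD·BD·BD·BD·CA·BD·CA·BD·BD
    B ↦ BD
    D ↦ CA
  step 0 ⇒ step 1: CCAC ⇒ A·A·BB·A
    A ↦ BB
  step 0 ⇒ step 1: CCAC ⇒ A·A·BB·A
    C ↦ A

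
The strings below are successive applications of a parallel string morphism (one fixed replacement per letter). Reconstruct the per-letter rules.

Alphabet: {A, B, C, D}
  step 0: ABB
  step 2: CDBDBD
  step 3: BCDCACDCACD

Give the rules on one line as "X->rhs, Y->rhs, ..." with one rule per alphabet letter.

  step 2 ⇒ step 3: CDBDBD ⇒ B·CD·CA·CD·CA·CD
    B ↦ CA
    C ↦ B
    D ↦ CD
    A ↦ D  (constrained at step 0)

A->D, B->CA, C->B, D->CD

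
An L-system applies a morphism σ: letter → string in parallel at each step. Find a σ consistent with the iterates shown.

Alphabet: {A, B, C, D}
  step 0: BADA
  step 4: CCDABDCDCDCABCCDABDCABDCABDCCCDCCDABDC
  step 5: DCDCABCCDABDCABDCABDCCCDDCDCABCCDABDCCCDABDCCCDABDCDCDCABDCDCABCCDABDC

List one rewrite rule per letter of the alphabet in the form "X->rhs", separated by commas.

A->C, B->CD, C->DC, D->AB

  step 4 ⇒ step 5: CCDABDCDCDCABCCDABDCABDCABDCCCDCCDABDC ⇒ DC·DC·AB·C·CD·AB·DC·AB·DC·AB·DC·C·CD·DC·DC·AB·C·CD·AB·DC·C·CD·AB·DC·C·CD·AB·DC·DC·DC·AB·DC·DC·AB·C·CD·AB·DC
    A ↦ C
    B ↦ CD
    C ↦ DC
    D ↦ AB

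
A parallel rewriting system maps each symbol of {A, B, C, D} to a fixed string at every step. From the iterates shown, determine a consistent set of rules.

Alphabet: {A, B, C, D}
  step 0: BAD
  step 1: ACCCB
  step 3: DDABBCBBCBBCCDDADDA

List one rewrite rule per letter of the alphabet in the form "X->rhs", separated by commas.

A->C, B->ACC, C->DDA, D->B

  step 0 ⇒ step 1: BAD ⇒ ACC·C·B
    A ↦ C
    B ↦ ACC
    D ↦ B
    C ↦ DDA  (constrained at step 1)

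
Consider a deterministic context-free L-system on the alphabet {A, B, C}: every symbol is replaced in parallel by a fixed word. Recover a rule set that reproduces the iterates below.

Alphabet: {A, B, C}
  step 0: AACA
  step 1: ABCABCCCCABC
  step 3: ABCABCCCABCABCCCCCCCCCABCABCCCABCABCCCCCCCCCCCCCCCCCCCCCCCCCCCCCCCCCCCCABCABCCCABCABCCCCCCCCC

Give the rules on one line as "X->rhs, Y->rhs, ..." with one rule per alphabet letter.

  step 0 ⇒ step 1: AACA ⇒ ABC·ABC·CCC·ABC
    A ↦ ABC
    C ↦ CCC
    B ↦ AB  (constrained at step 1)

A->ABC, B->AB, C->CCC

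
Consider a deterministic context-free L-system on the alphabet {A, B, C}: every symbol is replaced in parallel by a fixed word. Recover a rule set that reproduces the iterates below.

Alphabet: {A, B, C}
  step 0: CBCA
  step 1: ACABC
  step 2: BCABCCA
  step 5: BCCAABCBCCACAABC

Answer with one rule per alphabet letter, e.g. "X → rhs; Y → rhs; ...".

  step 1 ⇒ step 2: ACABC ⇒ BC·A·BC·C·A
    A ↦ BC
    B ↦ C
    C ↦ A

A->BC, B->C, C->A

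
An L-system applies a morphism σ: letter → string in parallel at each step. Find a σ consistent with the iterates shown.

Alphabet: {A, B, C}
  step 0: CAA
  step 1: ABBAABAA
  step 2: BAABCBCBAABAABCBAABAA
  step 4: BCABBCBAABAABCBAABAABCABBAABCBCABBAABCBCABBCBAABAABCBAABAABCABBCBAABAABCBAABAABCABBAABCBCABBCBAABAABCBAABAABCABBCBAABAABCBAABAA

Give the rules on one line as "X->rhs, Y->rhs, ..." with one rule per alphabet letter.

  step 1 ⇒ step 2: ABBAABAA ⇒ BAA·BC·BC·BAA·BAA·BC·BAA·BAA
    A ↦ BAA
    B ↦ BC
  step 0 ⇒ step 1: CAA ⇒ AB·BAA·BAA
    C ↦ AB

A->BAA, B->BC, C->AB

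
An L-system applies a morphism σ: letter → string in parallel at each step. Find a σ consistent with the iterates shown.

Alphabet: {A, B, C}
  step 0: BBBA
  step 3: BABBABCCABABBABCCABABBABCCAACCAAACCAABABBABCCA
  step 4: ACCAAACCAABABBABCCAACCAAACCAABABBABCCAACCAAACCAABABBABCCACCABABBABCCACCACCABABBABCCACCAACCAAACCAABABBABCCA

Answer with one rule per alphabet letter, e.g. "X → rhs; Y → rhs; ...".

A->CCA, B->A, C->BAB

  step 3 ⇒ step 4: BABBABCCABABBABCCABABBABCCAACCAAACCAABABBABCCA ⇒ A·CCA·A·A·CCA·A·BAB·BAB·CCA·A·CCA·A·A·CCA·A·BAB·BAB·CCA·A·CCA·A·A·CCA·A·BAB·BAB·CCA·CCA·BAB·BAB·CCA·CCA·CCA·BAB·BAB·CCA·CCA·A·CCA·A·A·CCA·A·BAB·BAB·CCA
    A ↦ CCA
    B ↦ A
    C ↦ BAB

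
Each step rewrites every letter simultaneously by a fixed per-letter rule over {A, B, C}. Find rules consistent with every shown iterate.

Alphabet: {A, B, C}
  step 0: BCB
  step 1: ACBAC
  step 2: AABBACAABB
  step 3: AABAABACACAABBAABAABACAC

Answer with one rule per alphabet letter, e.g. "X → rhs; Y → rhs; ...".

  step 2 ⇒ step 3: AABBACAABB ⇒ AAB·AAB·AC·AC·AAB·B·AAB·AAB·AC·AC
    A ↦ AAB
    B ↦ AC
    C ↦ B

A->AAB, B->AC, C->B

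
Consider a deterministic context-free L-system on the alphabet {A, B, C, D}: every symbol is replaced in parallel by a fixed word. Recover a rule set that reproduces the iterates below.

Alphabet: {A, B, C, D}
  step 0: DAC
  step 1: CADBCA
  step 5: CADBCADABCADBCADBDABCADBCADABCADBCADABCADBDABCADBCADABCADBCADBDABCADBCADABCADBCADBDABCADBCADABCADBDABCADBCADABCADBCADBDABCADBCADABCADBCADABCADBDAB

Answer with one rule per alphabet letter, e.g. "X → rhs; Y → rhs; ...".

  step 0 ⇒ step 1: DAC ⇒ CA·DB·CA
    A ↦ DB
    C ↦ CA
    D ↦ CA
    B ↦ DAB  (constrained at step 1)

A->DB, B->DAB, C->CA, D->CA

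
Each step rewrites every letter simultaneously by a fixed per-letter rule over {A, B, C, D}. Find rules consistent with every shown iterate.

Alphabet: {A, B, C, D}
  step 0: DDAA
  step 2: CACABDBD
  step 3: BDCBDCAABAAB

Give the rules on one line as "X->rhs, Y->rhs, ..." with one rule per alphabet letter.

  step 2 ⇒ step 3: CACABDBD ⇒ BD·C·BD·C·A·AB·A·AB
    A ↦ C
    B ↦ A
    C ↦ BD
    D ↦ AB

A->C, B->A, C->BD, D->AB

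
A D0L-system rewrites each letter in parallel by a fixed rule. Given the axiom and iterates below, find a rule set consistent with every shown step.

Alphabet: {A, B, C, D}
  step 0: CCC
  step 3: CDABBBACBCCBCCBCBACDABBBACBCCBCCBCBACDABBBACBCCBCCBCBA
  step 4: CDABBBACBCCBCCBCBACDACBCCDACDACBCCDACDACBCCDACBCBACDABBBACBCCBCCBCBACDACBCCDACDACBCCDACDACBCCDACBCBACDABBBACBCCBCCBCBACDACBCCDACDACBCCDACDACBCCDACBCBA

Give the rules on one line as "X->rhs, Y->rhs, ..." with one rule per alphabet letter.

  step 3 ⇒ step 4: CDABBBACBCCBCCBCBACDABBBACBCCBCCBCBACDABBBACBCCBCCBCBA ⇒ CDA·BB·BA·CBC·CBC·CBC·BA·CDA·CBC·CDA·CDA·CBC·CDA·CDA·CBC·CDA·CBC·BA·CDA·BB·BA·CBC·CBC·CBC·BA·CDA·CBC·CDA·CDA·CBC·CDA·CDA·CBC·CDA·CBC·BA·CDA·BB·BA·CBC·CBC·CBC·BA·CDA·CBC·CDA·CDA·CBC·CDA·CDA·CBC·CDA·CBC·BA
    A ↦ BA
    B ↦ CBC
    C ↦ CDA
    D ↦ BB

A->BA, B->CBC, C->CDA, D->BB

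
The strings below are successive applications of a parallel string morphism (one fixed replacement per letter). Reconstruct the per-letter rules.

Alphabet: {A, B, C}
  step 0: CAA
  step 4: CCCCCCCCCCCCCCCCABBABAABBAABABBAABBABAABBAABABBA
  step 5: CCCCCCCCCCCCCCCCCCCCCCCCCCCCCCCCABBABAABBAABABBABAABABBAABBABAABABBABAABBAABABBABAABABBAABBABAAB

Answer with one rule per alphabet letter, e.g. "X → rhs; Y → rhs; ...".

A->AB, B->BA, C->CC

  step 4 ⇒ step 5: CCCCCCCCCCCCCCCCABBABAABBAABABBAABBABAABBAABABBA ⇒ CC·CC·CC·CC·CC·CC·CC·CC·CC·CC·CC·CC·CC·CC·CC·CC·AB·BA·BA·AB·BA·AB·AB·BA·BA·AB·AB·BA·AB·BA·BA·AB·AB·BA·BA·AB·BA·AB·AB·BA·BA·AB·AB·BA·AB·BA·BA·AB
    A ↦ AB
    B ↦ BA
    C ↦ CC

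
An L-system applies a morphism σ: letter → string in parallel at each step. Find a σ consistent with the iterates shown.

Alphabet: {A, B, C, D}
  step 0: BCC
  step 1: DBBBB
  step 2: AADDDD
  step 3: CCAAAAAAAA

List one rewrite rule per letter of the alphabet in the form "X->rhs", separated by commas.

A->C, B->D, C->BB, D->AA

  step 2 ⇒ step 3: AADDDD ⇒ C·C·AA·AA·AA·AA
    A ↦ C
    D ↦ AA
  step 0 ⇒ step 1: BCC ⇒ D·BB·BB
    B ↦ D
  step 0 ⇒ step 1: BCC ⇒ D·BB·BB
    C ↦ BB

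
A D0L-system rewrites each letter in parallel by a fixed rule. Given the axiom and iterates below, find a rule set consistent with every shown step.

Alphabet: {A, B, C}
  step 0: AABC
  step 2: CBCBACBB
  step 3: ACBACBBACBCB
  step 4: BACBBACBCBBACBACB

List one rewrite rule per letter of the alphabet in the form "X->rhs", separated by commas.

  step 3 ⇒ step 4: ACBACBBACBCB ⇒ B·A·CB·B·A·CB·CB·B·A·CB·A·CB
    A ↦ B
    B ↦ CB
    C ↦ A

A->B, B->CB, C->A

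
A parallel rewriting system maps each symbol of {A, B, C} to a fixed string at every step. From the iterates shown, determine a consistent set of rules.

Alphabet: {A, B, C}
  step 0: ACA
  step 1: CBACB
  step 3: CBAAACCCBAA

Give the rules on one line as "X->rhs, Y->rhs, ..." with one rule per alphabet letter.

A->CB, B->CC, C->A

  step 0 ⇒ step 1: ACA ⇒ CB·A·CB
    A ↦ CB
    C ↦ A
    B ↦ CC  (constrained at step 1)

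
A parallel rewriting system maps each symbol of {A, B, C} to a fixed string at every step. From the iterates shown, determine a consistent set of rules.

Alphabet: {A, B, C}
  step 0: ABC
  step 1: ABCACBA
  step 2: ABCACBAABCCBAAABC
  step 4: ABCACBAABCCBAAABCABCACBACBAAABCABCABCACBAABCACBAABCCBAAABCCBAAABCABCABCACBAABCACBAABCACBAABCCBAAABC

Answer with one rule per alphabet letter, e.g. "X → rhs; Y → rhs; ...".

A->ABC, B->A, C->CBA

  step 1 ⇒ step 2: ABCACBA ⇒ ABC·A·CBA·ABC·CBA·A·ABC
    A ↦ ABC
    B ↦ A
    C ↦ CBA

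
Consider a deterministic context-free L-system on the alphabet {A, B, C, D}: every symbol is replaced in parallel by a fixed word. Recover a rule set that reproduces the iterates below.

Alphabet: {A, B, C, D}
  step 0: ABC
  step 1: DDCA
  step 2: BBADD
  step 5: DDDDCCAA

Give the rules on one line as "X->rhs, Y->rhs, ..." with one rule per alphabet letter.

A->DD, B->C, C->A, D->B

  step 1 ⇒ step 2: DDCA ⇒ B·B·A·DD
    A ↦ DD
    C ↦ A
    D ↦ B
  step 0 ⇒ step 1: ABC ⇒ DD·C·A
    B ↦ C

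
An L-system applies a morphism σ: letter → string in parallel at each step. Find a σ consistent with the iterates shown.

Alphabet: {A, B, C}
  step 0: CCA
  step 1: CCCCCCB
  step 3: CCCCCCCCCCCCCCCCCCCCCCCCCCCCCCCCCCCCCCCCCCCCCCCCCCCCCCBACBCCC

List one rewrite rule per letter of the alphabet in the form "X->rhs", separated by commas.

A->B, B->BAC, C->CCC

  step 0 ⇒ step 1: CCA ⇒ CCC·CCC·B
    A ↦ B
    C ↦ CCC
    B ↦ BAC  (constrained at step 1)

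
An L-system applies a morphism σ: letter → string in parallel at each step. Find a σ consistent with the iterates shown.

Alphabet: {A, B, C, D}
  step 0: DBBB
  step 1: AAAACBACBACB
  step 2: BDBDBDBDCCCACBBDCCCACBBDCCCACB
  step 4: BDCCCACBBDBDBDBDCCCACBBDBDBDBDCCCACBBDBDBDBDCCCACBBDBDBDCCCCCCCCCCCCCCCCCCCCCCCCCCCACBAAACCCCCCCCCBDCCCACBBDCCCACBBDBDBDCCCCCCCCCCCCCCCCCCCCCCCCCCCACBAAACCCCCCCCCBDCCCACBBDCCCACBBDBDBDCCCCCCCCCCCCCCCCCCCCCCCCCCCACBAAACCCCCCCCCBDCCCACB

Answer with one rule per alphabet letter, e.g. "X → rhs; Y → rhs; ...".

A->BD, B->ACB, C->CCC, D->AAA

  step 1 ⇒ step 2: AAAACBACBACB ⇒ BD·BD·BD·BD·CCC·ACB·BD·CCC·ACB·BD·CCC·ACB
    A ↦ BD
    B ↦ ACB
    C ↦ CCC
  step 0 ⇒ step 1: DBBB ⇒ AAA·ACB·ACB·ACB
    D ↦ AAA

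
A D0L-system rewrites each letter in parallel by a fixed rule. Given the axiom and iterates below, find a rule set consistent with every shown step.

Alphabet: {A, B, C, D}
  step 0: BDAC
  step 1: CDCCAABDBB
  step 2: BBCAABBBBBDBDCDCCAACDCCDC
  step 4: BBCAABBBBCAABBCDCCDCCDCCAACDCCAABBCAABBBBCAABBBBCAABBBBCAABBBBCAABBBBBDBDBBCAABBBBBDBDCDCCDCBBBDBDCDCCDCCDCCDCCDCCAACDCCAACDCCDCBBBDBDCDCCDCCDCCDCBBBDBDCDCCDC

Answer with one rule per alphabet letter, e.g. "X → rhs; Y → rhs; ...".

A->BD, B->CDC, C->BB, D->CAA

  step 1 ⇒ step 2: CDCCAABDBB ⇒ BB·CAA·BB·BB·BD·BD·CDC·CAA·CDC·CDC
    A ↦ BD
    B ↦ CDC
    C ↦ BB
    D ↦ CAA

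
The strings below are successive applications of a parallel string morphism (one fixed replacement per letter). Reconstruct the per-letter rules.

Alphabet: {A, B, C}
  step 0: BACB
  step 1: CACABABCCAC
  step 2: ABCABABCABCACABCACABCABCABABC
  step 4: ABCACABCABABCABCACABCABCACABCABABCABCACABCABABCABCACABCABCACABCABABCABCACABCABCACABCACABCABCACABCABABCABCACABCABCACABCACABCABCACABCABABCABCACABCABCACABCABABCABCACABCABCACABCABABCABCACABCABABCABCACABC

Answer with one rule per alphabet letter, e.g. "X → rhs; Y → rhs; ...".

A->AB, B->CAC, C->ABC

  step 1 ⇒ step 2: CACABABCCAC ⇒ ABC·AB·ABC·AB·CAC·AB·CAC·ABC·ABC·AB·ABC
    A ↦ AB
    B ↦ CAC
    C ↦ ABC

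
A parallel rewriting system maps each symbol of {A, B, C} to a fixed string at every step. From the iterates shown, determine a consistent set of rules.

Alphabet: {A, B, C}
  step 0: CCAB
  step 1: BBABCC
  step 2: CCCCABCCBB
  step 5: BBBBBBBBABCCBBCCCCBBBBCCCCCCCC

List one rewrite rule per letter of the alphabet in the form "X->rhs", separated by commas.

  step 1 ⇒ step 2: BBABCC ⇒ CC·CC·AB·CC·B·B
    A ↦ AB
    B ↦ CC
    C ↦ B

A->AB, B->CC, C->B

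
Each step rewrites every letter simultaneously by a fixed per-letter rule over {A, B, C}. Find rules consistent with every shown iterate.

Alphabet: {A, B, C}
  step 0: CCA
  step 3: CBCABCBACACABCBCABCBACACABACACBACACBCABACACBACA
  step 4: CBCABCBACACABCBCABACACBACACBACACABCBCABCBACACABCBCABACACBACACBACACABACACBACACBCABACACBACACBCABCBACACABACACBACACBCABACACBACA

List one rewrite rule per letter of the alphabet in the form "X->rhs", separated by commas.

  step 3 ⇒ step 4: CBCABCBACACABCBCABCBACACABACACBACACBCABACACBACA ⇒ CB·CAB·CB·ACA·CAB·CB·CAB·ACA·CB·ACA·CB·ACA·CAB·CB·CAB·CB·ACA·CAB·CB·CAB·ACA·CB·ACA·CB·ACA·CAB·ACA·CB·ACA·CB·CAB·ACA·CB·ACA·CB·CAB·CB·ACA·CAB·ACA·CB·ACA·CB·CAB·ACA·CB·ACA
    A ↦ ACA
    B ↦ CAB
    C ↦ CB

A->ACA, B->CAB, C->CB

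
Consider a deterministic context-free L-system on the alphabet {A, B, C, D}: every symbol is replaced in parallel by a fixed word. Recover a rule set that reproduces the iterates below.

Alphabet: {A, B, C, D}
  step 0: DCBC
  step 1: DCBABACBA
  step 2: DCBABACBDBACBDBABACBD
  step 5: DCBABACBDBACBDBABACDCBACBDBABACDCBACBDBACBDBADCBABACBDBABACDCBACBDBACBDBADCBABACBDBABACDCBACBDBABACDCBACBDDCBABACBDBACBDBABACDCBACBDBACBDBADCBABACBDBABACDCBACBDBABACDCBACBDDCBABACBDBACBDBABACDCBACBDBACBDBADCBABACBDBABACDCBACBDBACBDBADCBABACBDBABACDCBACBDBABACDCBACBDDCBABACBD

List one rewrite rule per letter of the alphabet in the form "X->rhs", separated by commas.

  step 1 ⇒ step 2: DCBABACBA ⇒ DC·BA·BAC·BD·BAC·BD·BA·BAC·BD
    A ↦ BD
    B ↦ BAC
    C ↦ BA
    D ↦ DC

A->BD, B->BAC, C->BA, D->DC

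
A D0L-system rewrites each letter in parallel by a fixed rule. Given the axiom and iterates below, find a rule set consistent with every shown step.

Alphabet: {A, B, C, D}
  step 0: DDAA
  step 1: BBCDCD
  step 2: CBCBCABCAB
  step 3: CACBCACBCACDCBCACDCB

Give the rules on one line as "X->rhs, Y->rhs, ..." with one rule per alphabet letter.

  step 2 ⇒ step 3: CBCBCABCAB ⇒ CA·CB·CA·CB·CA·CD·CB·CA·CD·CB
    A ↦ CD
    B ↦ CB
    C ↦ CA
  step 0 ⇒ step 1: DDAA ⇒ B·B·CD·CD
    D ↦ B

A->CD, B->CB, C->CA, D->B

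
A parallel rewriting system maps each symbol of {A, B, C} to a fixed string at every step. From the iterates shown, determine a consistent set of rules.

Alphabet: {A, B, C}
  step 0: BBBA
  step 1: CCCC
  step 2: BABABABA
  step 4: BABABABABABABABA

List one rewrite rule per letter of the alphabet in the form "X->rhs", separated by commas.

  step 1 ⇒ step 2: CCCC ⇒ BA·BA·BA·BA
    C ↦ BA
  step 0 ⇒ step 1: BBBA ⇒ C·C·C·C
    A ↦ C
  step 0 ⇒ step 1: BBBA ⇒ C·C·C·C
    B ↦ C

A->C, B->C, C->BA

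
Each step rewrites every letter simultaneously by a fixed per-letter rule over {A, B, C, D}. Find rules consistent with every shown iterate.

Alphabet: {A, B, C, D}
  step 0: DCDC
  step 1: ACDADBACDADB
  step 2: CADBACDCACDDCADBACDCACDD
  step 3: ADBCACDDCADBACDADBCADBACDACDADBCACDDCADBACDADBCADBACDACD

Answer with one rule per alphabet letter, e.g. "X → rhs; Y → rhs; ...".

A->C, B->D, C->ADB, D->ACD

  step 2 ⇒ step 3: CADBACDCACDDCADBACDCACDD ⇒ ADB·C·ACD·D·C·ADB·ACD·ADB·C·ADB·ACD·ACD·ADB·C·ACD·D·C·ADB·ACD·ADB·C·ADB·ACD·ACD
    A ↦ C
    B ↦ D
    C ↦ ADB
    D ↦ ACD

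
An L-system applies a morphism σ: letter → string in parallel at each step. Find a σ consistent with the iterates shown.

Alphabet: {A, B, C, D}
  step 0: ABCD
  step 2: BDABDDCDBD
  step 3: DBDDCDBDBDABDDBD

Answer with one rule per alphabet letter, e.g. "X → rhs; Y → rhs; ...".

  step 2 ⇒ step 3: BDABDDCDBD ⇒ D·BD·DC·D·BD·BD·A·BD·D·BD
    A ↦ DC
    B ↦ D
    C ↦ A
    D ↦ BD

A->DC, B->D, C->A, D->BD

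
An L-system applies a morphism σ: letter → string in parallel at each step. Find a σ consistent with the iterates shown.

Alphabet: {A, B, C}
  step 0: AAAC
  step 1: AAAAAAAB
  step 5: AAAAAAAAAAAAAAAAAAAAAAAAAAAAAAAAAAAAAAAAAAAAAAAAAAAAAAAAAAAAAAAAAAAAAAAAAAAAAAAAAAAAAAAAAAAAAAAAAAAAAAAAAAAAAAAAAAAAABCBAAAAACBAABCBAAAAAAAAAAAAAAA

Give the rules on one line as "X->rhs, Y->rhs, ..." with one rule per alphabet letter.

A->AA, B->CBA, C->AB

  step 0 ⇒ step 1: AAAC ⇒ AA·AA·AA·AB
    A ↦ AA
    C ↦ AB
    B ↦ CBA  (constrained at step 1)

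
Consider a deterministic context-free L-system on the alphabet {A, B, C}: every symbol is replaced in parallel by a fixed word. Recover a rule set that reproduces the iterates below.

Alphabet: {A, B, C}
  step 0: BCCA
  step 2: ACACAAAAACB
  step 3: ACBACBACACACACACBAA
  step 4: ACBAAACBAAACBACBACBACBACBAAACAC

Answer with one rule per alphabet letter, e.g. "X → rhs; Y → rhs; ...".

A->AC, B->AA, C->B

  step 3 ⇒ step 4: ACBACBACACACACACBAA ⇒ AC·B·AA·AC·B·AA·AC·B·AC·B·AC·B·AC·B·AC·B·AA·AC·AC
    A ↦ AC
    B ↦ AA
    C ↦ B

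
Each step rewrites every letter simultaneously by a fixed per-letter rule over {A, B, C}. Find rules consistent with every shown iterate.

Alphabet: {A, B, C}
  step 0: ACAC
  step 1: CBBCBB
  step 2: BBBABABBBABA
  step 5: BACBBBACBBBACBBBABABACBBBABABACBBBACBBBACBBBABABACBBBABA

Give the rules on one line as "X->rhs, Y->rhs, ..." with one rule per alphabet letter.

  step 1 ⇒ step 2: CBBCBB ⇒ BB·BA·BA·BB·BA·BA
    B ↦ BA
    C ↦ BB
  step 0 ⇒ step 1: ACAC ⇒ C·BB·C·BB
    A ↦ C

A->C, B->BA, C->BB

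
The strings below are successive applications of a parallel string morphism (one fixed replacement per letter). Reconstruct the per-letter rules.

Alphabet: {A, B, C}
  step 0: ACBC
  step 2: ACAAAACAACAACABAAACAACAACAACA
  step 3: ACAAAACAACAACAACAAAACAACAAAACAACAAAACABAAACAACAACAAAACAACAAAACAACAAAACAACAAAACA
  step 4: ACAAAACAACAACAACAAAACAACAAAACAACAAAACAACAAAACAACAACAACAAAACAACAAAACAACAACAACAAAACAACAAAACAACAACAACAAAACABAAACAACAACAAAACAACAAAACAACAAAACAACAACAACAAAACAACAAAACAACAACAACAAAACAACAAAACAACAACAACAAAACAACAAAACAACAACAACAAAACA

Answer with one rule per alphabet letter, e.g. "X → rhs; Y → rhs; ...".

  step 3 ⇒ step 4: ACAAAACAACAACAACAAAACAACAAAACAACAAAACABAAACAACAACAAAACAACAAAACAACAAAACAACAAAACA ⇒ ACA·AA·ACA·ACA·ACA·ACA·AA·ACA·ACA·AA·ACA·ACA·AA·ACA·ACA·AA·ACA·ACA·ACA·ACA·AA·ACA·ACA·AA·ACA·ACA·ACA·ACA·AA·ACA·ACA·AA·ACA·ACA·ACA·ACA·AA·ACA·BAA·ACA·ACA·ACA·AA·ACA·ACA·AA·ACA·ACA·AA·ACA·ACA·ACA·ACA·AA·ACA·ACA·AA·ACA·ACA·ACA·ACA·AA·ACA·ACA·AA·ACA·ACA·ACA·ACA·AA·ACA·ACA·AA·ACA·ACA·ACA·ACA·AA·ACA
    A ↦ ACA
    B ↦ BAA
    C ↦ AA

A->ACA, B->BAA, C->AA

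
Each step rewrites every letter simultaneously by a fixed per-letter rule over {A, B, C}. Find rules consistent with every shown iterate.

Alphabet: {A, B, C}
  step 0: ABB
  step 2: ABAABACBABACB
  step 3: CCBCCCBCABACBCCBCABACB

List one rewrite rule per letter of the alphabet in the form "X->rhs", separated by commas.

  step 2 ⇒ step 3: ABAABACBABACB ⇒ C·CB·C·C·CB·C·ABA·CB·C·CB·C·ABA·CB
    A ↦ C
    B ↦ CB
    C ↦ ABA

A->C, B->CB, C->ABA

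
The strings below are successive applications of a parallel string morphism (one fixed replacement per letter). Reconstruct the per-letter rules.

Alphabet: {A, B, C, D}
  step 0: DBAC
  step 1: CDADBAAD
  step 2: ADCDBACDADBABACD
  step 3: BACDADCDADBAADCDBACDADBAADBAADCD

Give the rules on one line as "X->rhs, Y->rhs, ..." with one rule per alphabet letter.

A->BA, B->AD, C->AD, D->CD

  step 2 ⇒ step 3: ADCDBACDADBABACD ⇒ BA·CD·AD·CD·AD·BA·AD·CD·BA·CD·AD·BA·AD·BA·AD·CD
    A ↦ BA
    B ↦ AD
    C ↦ AD
    D ↦ CD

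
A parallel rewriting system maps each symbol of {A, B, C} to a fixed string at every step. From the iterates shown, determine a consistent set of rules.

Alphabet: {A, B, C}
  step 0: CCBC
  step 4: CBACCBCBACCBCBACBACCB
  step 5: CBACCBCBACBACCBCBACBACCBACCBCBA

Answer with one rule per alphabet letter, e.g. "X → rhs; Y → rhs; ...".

A->C, B->A, C->CB

  step 4 ⇒ step 5: CBACCBCBACCBCBACBACCB ⇒ CB·A·C·CB·CB·A·CB·A·C·CB·CB·A·CB·A·C·CB·A·C·CB·CB·A
    A ↦ C
    B ↦ A
    C ↦ CB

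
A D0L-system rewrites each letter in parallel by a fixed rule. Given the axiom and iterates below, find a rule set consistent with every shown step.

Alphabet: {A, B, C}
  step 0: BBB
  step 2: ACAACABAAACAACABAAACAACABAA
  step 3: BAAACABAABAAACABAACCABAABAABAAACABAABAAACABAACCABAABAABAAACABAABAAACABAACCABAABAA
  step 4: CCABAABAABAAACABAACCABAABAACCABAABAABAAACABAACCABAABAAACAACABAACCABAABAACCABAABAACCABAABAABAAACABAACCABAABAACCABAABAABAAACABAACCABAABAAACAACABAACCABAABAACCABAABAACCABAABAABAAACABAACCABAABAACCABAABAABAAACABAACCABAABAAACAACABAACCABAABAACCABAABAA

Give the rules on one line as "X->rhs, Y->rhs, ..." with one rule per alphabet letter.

A->BAA, B->CCA, C->ACA

  step 3 ⇒ step 4: BAAACABAABAAACABAACCABAABAABAAACABAABAAACABAACCABAABAABAAACABAABAAACABAACCABAABAA ⇒ CCA·BAA·BAA·BAA·ACA·BAA·CCA·BAA·BAA·CCA·BAA·BAA·BAA·ACA·BAA·CCA·BAA·BAA·ACA·ACA·BAA·CCA·BAA·BAA·CCA·BAA·BAA·CCA·BAA·BAA·BAA·ACA·BAA·CCA·BAA·BAA·CCA·BAA·BAA·BAA·ACA·BAA·CCA·BAA·BAA·ACA·ACA·BAA·CCA·BAA·BAA·CCA·BAA·BAA·CCA·BAA·BAA·BAA·ACA·BAA·CCA·BAA·BAA·CCA·BAA·BAA·BAA·ACA·BAA·CCA·BAA·BAA·ACA·ACA·BAA·CCA·BAA·BAA·CCA·BAA·BAA
    A ↦ BAA
    B ↦ CCA
    C ↦ ACA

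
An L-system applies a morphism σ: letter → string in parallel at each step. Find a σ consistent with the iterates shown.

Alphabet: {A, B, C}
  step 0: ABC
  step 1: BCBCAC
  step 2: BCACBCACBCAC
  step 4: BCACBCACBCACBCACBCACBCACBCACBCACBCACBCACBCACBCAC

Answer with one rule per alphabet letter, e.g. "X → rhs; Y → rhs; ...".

  step 1 ⇒ step 2: BCBCAC ⇒ BC·AC·BC·AC·BC·AC
    A ↦ BC
    B ↦ BC
    C ↦ AC

A->BC, B->BC, C->AC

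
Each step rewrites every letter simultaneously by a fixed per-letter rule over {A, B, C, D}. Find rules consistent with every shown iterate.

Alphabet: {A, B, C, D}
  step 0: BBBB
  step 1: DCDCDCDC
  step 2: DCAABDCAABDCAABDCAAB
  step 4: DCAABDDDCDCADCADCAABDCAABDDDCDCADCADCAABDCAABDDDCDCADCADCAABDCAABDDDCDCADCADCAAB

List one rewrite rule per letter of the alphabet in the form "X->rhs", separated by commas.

  step 1 ⇒ step 2: DCDCDCDC ⇒ DCA·AB·DCA·AB·DCA·AB·DCA·AB
    C ↦ AB
    D ↦ DCA
    A ↦ D  (constrained at step 2)
  step 0 ⇒ step 1: BBBB ⇒ DC·DC·DC·DC
    B ↦ DC

A->D, B->DC, C->AB, D->DCA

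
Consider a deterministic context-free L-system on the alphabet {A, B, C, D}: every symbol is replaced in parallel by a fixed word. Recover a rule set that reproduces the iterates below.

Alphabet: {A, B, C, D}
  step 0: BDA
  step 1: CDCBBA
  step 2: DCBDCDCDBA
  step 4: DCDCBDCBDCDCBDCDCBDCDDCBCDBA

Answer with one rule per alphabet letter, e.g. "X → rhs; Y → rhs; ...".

A->BA, B->CD, C->D, D->CB

  step 1 ⇒ step 2: CDCBBA ⇒ D·CB·D·CD·CD·BA
    A ↦ BA
    B ↦ CD
    C ↦ D
    D ↦ CB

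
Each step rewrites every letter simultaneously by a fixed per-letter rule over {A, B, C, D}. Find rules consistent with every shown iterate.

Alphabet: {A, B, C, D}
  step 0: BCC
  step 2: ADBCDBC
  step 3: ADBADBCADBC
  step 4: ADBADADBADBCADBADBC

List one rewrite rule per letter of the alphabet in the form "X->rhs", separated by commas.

A->ADB, B->D, C->BC, D->A

  step 3 ⇒ step 4: ADBADBCADBC ⇒ ADB·A·D·ADB·A·D·BC·ADB·A·D·BC
    A ↦ ADB
    B ↦ D
    C ↦ BC
    D ↦ A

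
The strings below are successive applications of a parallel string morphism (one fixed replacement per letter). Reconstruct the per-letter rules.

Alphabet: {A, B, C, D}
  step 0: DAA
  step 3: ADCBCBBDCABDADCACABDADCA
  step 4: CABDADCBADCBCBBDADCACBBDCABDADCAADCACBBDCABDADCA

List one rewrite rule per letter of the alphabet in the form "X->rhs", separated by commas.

A->CA, B->CB, C->AD, D->BD

  step 3 ⇒ step 4: ADCBCBBDCABDADCACABDADCA ⇒ CA·BD·AD·CB·AD·CB·CB·BD·AD·CA·CB·BD·CA·BD·AD·CA·AD·CA·CB·BD·CA·BD·AD·CA
    A ↦ CA
    B ↦ CB
    C ↦ AD
    D ↦ BD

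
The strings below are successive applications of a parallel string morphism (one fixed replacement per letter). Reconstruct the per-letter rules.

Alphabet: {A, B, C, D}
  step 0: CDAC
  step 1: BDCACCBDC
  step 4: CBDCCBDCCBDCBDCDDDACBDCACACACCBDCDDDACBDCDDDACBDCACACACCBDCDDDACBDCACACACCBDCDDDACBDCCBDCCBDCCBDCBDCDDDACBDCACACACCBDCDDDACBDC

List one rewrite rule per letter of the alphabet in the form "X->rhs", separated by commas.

  step 0 ⇒ step 1: CDAC ⇒ BDC·AC·C·BDC
    A ↦ C
    C ↦ BDC
    D ↦ AC
    B ↦ DDD  (constrained at step 1)

A->C, B->DDD, C->BDC, D->AC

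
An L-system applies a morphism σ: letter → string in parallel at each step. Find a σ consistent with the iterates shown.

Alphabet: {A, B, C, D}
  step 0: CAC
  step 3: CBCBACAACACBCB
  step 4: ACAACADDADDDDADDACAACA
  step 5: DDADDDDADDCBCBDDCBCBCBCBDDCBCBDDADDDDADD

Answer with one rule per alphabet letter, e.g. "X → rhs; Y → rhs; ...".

A->DD, B->CA, C->A, D->CB

  step 4 ⇒ step 5: ACAACADDADDDDADDACAACA ⇒ DD·A·DD·DD·A·DD·CB·CB·DD·CB·CB·CB·CB·DD·CB·CB·DD·A·DD·DD·A·DD
    A ↦ DD
    C ↦ A
    D ↦ CB
  step 3 ⇒ step 4: CBCBACAACACBCB ⇒ A·CA·A·CA·DD·A·DD·DD·A·DD·A·CA·A·CA
    B ↦ CA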